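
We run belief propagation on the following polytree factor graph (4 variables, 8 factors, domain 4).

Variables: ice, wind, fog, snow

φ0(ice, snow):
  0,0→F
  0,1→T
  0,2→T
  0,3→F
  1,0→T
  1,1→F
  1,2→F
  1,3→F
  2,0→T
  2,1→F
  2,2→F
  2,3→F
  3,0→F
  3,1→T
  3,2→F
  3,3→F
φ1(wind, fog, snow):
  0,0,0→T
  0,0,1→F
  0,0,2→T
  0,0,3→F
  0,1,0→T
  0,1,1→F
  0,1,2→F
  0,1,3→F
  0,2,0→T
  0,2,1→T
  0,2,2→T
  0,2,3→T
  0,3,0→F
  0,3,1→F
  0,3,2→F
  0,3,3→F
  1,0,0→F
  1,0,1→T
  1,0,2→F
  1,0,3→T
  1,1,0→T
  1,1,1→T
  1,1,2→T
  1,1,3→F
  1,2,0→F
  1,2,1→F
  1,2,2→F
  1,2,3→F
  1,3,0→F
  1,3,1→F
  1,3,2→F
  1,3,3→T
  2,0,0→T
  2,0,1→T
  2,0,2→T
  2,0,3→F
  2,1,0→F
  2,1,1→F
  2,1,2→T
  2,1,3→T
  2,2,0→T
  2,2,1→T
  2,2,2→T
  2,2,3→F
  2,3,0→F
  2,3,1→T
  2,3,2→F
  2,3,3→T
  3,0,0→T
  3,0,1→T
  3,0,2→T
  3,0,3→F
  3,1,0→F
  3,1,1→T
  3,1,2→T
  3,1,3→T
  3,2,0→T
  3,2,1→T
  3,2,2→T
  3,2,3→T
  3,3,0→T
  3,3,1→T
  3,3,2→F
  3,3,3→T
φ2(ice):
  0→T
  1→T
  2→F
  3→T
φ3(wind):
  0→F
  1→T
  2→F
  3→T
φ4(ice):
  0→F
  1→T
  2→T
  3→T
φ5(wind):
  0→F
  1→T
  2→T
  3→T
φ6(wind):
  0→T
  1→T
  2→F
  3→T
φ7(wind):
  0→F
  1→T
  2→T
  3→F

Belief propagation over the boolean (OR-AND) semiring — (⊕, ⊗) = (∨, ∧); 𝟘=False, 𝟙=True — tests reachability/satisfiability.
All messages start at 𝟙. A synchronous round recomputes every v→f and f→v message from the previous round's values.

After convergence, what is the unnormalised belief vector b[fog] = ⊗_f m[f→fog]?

b[fog] = [T, T, F, F]

init: all messages = 𝟙 over 4 values
r1 m[φ0→ice] = [T, T, T, T]
r1 m[φ0→snow] = [T, T, T, F]
r1 m[φ1→wind] = [T, T, T, T]
r1 m[φ1→fog] = [T, T, T, T]
r1 m[φ1→snow] = [T, T, T, T]
r1 m[φ2→ice] = [T, T, F, T]
r1 m[φ3→wind] = [F, T, F, T]
r1 m[φ4→ice] = [F, T, T, T]
r1 m[φ5→wind] = [F, T, T, T]
r1 m[φ6→wind] = [T, T, F, T]
r1 m[φ7→wind] = [F, T, T, F]
r1 m[ice→φ0] = [T, T, T, T]
r1 m[ice→φ2] = [T, T, T, T]
r1 m[ice→φ4] = [T, T, T, T]
r1 m[wind→φ1] = [T, T, T, T]
r1 m[wind→φ3] = [T, T, T, T]
r1 m[wind→φ5] = [T, T, T, T]
r1 m[wind→φ6] = [T, T, T, T]
r1 m[wind→φ7] = [T, T, T, T]
r1 m[fog→φ1] = [T, T, T, T]
r1 m[snow→φ0] = [T, T, T, T]
r1 m[snow→φ1] = [T, T, T, T]
r2 m[φ0→ice] = [T, T, T, T]
r2 m[φ0→snow] = [T, T, T, F]
r2 m[φ1→wind] = [T, T, T, T]
r2 m[φ1→fog] = [T, T, T, T]
r2 m[φ1→snow] = [T, T, T, T]
r2 m[φ2→ice] = [T, T, F, T]
r2 m[φ3→wind] = [F, T, F, T]
r2 m[φ4→ice] = [F, T, T, T]
r2 m[φ5→wind] = [F, T, T, T]
r2 m[φ6→wind] = [T, T, F, T]
r2 m[φ7→wind] = [F, T, T, F]
r2 m[ice→φ0] = [F, T, F, T]
r2 m[ice→φ2] = [F, T, T, T]
r2 m[ice→φ4] = [T, T, F, T]
r2 m[wind→φ1] = [F, T, F, F]
r2 m[wind→φ3] = [F, T, F, F]
r2 m[wind→φ5] = [F, T, F, F]
r2 m[wind→φ6] = [F, T, F, F]
r2 m[wind→φ7] = [F, T, F, T]
r2 m[fog→φ1] = [T, T, T, T]
r2 m[snow→φ0] = [T, T, T, T]
r2 m[snow→φ1] = [T, T, T, F]
r3 m[φ0→ice] = [T, T, T, T]
r3 m[φ0→snow] = [T, T, F, F]
r3 m[φ1→wind] = [T, T, T, T]
r3 m[φ1→fog] = [T, T, F, F]
r3 m[φ1→snow] = [T, T, T, T]
r3 m[φ2→ice] = [T, T, F, T]
r3 m[φ3→wind] = [F, T, F, T]
r3 m[φ4→ice] = [F, T, T, T]
r3 m[φ5→wind] = [F, T, T, T]
r3 m[φ6→wind] = [T, T, F, T]
r3 m[φ7→wind] = [F, T, T, F]
r3 m[ice→φ0] = [F, T, F, T]
r3 m[ice→φ2] = [F, T, T, T]
r3 m[ice→φ4] = [T, T, F, T]
r3 m[wind→φ1] = [F, T, F, F]
r3 m[wind→φ3] = [F, T, F, F]
r3 m[wind→φ5] = [F, T, F, F]
r3 m[wind→φ6] = [F, T, F, F]
r3 m[wind→φ7] = [F, T, F, T]
r3 m[fog→φ1] = [T, T, T, T]
r3 m[snow→φ0] = [T, T, T, T]
r3 m[snow→φ1] = [T, T, T, F]
r4 m[φ0→ice] = [T, T, T, T]
r4 m[φ0→snow] = [T, T, F, F]
r4 m[φ1→wind] = [T, T, T, T]
r4 m[φ1→fog] = [T, T, F, F]
r4 m[φ1→snow] = [T, T, T, T]
r4 m[φ2→ice] = [T, T, F, T]
r4 m[φ3→wind] = [F, T, F, T]
r4 m[φ4→ice] = [F, T, T, T]
r4 m[φ5→wind] = [F, T, T, T]
r4 m[φ6→wind] = [T, T, F, T]
r4 m[φ7→wind] = [F, T, T, F]
r4 m[ice→φ0] = [F, T, F, T]
r4 m[ice→φ2] = [F, T, T, T]
r4 m[ice→φ4] = [T, T, F, T]
r4 m[wind→φ1] = [F, T, F, F]
r4 m[wind→φ3] = [F, T, F, F]
r4 m[wind→φ5] = [F, T, F, F]
r4 m[wind→φ6] = [F, T, F, F]
r4 m[wind→φ7] = [F, T, F, T]
r4 m[fog→φ1] = [T, T, T, T]
r4 m[snow→φ0] = [T, T, T, T]
r4 m[snow→φ1] = [T, T, F, F]
r5 m[φ0→ice] = [T, T, T, T]
r5 m[φ0→snow] = [T, T, F, F]
r5 m[φ1→wind] = [T, T, T, T]
r5 m[φ1→fog] = [T, T, F, F]
r5 m[φ1→snow] = [T, T, T, T]
r5 m[φ2→ice] = [T, T, F, T]
r5 m[φ3→wind] = [F, T, F, T]
r5 m[φ4→ice] = [F, T, T, T]
r5 m[φ5→wind] = [F, T, T, T]
r5 m[φ6→wind] = [T, T, F, T]
r5 m[φ7→wind] = [F, T, T, F]
r5 m[ice→φ0] = [F, T, F, T]
r5 m[ice→φ2] = [F, T, T, T]
r5 m[ice→φ4] = [T, T, F, T]
r5 m[wind→φ1] = [F, T, F, F]
r5 m[wind→φ3] = [F, T, F, F]
r5 m[wind→φ5] = [F, T, F, F]
r5 m[wind→φ6] = [F, T, F, F]
r5 m[wind→φ7] = [F, T, F, T]
r5 m[fog→φ1] = [T, T, T, T]
r5 m[snow→φ0] = [T, T, T, T]
r5 m[snow→φ1] = [T, T, F, F]
fixed point reached at round 5
b[fog] = ⊗ incoming = [T, T, F, F]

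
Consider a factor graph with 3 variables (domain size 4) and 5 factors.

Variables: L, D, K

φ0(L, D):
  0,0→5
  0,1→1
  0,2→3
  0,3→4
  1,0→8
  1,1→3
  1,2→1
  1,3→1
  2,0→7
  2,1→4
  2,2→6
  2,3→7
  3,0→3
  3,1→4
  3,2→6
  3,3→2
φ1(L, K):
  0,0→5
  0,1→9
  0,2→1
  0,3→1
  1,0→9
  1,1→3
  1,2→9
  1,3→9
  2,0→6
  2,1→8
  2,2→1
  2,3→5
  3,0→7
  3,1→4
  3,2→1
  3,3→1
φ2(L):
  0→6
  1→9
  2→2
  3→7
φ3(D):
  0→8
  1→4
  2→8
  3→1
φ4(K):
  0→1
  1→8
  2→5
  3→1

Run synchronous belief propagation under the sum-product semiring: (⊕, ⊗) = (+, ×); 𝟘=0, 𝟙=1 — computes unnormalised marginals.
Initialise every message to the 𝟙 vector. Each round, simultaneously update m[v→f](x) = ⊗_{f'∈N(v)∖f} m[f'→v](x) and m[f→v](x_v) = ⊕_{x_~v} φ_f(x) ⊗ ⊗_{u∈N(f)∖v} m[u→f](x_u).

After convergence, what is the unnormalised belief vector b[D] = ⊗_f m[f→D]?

init: all messages = 𝟙 over 4 values
r1 m[φ0→L] = [13, 13, 24, 15]
r1 m[φ0→D] = [23, 12, 16, 14]
r1 m[φ1→L] = [16, 30, 20, 13]
r1 m[φ1→K] = [27, 24, 12, 16]
r1 m[φ2→L] = [6, 9, 2, 7]
r1 m[φ3→D] = [8, 4, 8, 1]
r1 m[φ4→K] = [1, 8, 5, 1]
r1 m[L→φ0] = [1, 1, 1, 1]
r1 m[L→φ1] = [1, 1, 1, 1]
r1 m[L→φ2] = [1, 1, 1, 1]
r1 m[D→φ0] = [1, 1, 1, 1]
r1 m[D→φ3] = [1, 1, 1, 1]
r1 m[K→φ1] = [1, 1, 1, 1]
r1 m[K→φ4] = [1, 1, 1, 1]
r2 m[φ0→L] = [13, 13, 24, 15]
r2 m[φ0→D] = [23, 12, 16, 14]
r2 m[φ1→L] = [16, 30, 20, 13]
r2 m[φ1→K] = [27, 24, 12, 16]
r2 m[φ2→L] = [6, 9, 2, 7]
r2 m[φ3→D] = [8, 4, 8, 1]
r2 m[φ4→K] = [1, 8, 5, 1]
r2 m[L→φ0] = [96, 270, 40, 91]
r2 m[L→φ1] = [78, 117, 48, 105]
r2 m[L→φ2] = [208, 390, 480, 195]
r2 m[D→φ0] = [8, 4, 8, 1]
r2 m[D→φ3] = [23, 12, 16, 14]
r2 m[K→φ1] = [1, 8, 5, 1]
r2 m[K→φ4] = [27, 24, 12, 16]
r3 m[φ0→L] = [72, 85, 127, 90]
r3 m[φ0→D] = [3193, 1430, 1344, 1116]
r3 m[φ1→L] = [83, 87, 80, 45]
r3 m[φ1→K] = [2466, 1857, 1284, 1476]
r3 m[φ2→L] = [6, 9, 2, 7]
r3 m[φ3→D] = [8, 4, 8, 1]
r3 m[φ4→K] = [1, 8, 5, 1]
r3 m[L→φ0] = [96, 270, 40, 91]
r3 m[L→φ1] = [78, 117, 48, 105]
r3 m[L→φ2] = [208, 390, 480, 195]
r3 m[D→φ0] = [8, 4, 8, 1]
r3 m[D→φ3] = [23, 12, 16, 14]
r3 m[K→φ1] = [1, 8, 5, 1]
r3 m[K→φ4] = [27, 24, 12, 16]
r4 m[φ0→L] = [72, 85, 127, 90]
r4 m[φ0→D] = [3193, 1430, 1344, 1116]
r4 m[φ1→L] = [83, 87, 80, 45]
r4 m[φ1→K] = [2466, 1857, 1284, 1476]
r4 m[φ2→L] = [6, 9, 2, 7]
r4 m[φ3→D] = [8, 4, 8, 1]
r4 m[φ4→K] = [1, 8, 5, 1]
r4 m[L→φ0] = [498, 783, 160, 315]
r4 m[L→φ1] = [432, 765, 254, 630]
r4 m[L→φ2] = [5976, 7395, 10160, 4050]
r4 m[D→φ0] = [8, 4, 8, 1]
r4 m[D→φ3] = [3193, 1430, 1344, 1116]
r4 m[K→φ1] = [1, 8, 5, 1]
r4 m[K→φ4] = [2466, 1857, 1284, 1476]
r5 m[φ0→L] = [72, 85, 127, 90]
r5 m[φ0→D] = [10819, 4747, 5127, 4525]
r5 m[φ1→L] = [83, 87, 80, 45]
r5 m[φ1→K] = [14979, 10735, 8201, 9217]
r5 m[φ2→L] = [6, 9, 2, 7]
r5 m[φ3→D] = [8, 4, 8, 1]
r5 m[φ4→K] = [1, 8, 5, 1]
r5 m[L→φ0] = [498, 783, 160, 315]
r5 m[L→φ1] = [432, 765, 254, 630]
r5 m[L→φ2] = [5976, 7395, 10160, 4050]
r5 m[D→φ0] = [8, 4, 8, 1]
r5 m[D→φ3] = [3193, 1430, 1344, 1116]
r5 m[K→φ1] = [1, 8, 5, 1]
r5 m[K→φ4] = [2466, 1857, 1284, 1476]
r6 m[φ0→L] = [72, 85, 127, 90]
r6 m[φ0→D] = [10819, 4747, 5127, 4525]
r6 m[φ1→L] = [83, 87, 80, 45]
r6 m[φ1→K] = [14979, 10735, 8201, 9217]
r6 m[φ2→L] = [6, 9, 2, 7]
r6 m[φ3→D] = [8, 4, 8, 1]
r6 m[φ4→K] = [1, 8, 5, 1]
r6 m[L→φ0] = [498, 783, 160, 315]
r6 m[L→φ1] = [432, 765, 254, 630]
r6 m[L→φ2] = [5976, 7395, 10160, 4050]
r6 m[D→φ0] = [8, 4, 8, 1]
r6 m[D→φ3] = [10819, 4747, 5127, 4525]
r6 m[K→φ1] = [1, 8, 5, 1]
r6 m[K→φ4] = [14979, 10735, 8201, 9217]
r7 m[φ0→L] = [72, 85, 127, 90]
r7 m[φ0→D] = [10819, 4747, 5127, 4525]
r7 m[φ1→L] = [83, 87, 80, 45]
r7 m[φ1→K] = [14979, 10735, 8201, 9217]
r7 m[φ2→L] = [6, 9, 2, 7]
r7 m[φ3→D] = [8, 4, 8, 1]
r7 m[φ4→K] = [1, 8, 5, 1]
r7 m[L→φ0] = [498, 783, 160, 315]
r7 m[L→φ1] = [432, 765, 254, 630]
r7 m[L→φ2] = [5976, 7395, 10160, 4050]
r7 m[D→φ0] = [8, 4, 8, 1]
r7 m[D→φ3] = [10819, 4747, 5127, 4525]
r7 m[K→φ1] = [1, 8, 5, 1]
r7 m[K→φ4] = [14979, 10735, 8201, 9217]
fixed point reached at round 7
b[D] = ⊗ incoming = [86552, 18988, 41016, 4525]

b[D] = [86552, 18988, 41016, 4525]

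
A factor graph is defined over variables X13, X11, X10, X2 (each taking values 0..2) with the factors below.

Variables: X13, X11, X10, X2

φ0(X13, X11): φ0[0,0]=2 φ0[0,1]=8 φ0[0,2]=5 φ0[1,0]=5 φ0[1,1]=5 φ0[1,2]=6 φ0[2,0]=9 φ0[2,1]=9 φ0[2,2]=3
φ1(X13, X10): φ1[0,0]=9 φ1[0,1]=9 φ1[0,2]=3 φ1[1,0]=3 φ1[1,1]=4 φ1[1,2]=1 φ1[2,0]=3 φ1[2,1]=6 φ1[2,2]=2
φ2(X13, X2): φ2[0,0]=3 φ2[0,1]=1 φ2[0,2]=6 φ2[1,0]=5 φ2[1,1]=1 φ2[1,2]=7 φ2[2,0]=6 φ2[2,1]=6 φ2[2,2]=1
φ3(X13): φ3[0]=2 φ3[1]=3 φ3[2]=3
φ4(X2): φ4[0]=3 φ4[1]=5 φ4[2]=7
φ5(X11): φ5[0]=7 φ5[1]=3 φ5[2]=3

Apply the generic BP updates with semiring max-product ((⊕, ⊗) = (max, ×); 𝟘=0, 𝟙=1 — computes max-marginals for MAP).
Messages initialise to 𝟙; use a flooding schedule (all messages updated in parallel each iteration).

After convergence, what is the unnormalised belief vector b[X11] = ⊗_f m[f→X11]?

b[X11] = [34020, 18144, 11340]

init: all messages = 𝟙 over 3 values
r1 m[φ0→X13] = [8, 6, 9]
r1 m[φ0→X11] = [9, 9, 6]
r1 m[φ1→X13] = [9, 4, 6]
r1 m[φ1→X10] = [9, 9, 3]
r1 m[φ2→X13] = [6, 7, 6]
r1 m[φ2→X2] = [6, 6, 7]
r1 m[φ3→X13] = [2, 3, 3]
r1 m[φ4→X2] = [3, 5, 7]
r1 m[φ5→X11] = [7, 3, 3]
r1 m[X13→φ0] = [1, 1, 1]
r1 m[X13→φ1] = [1, 1, 1]
r1 m[X13→φ2] = [1, 1, 1]
r1 m[X13→φ3] = [1, 1, 1]
r1 m[X11→φ0] = [1, 1, 1]
r1 m[X11→φ5] = [1, 1, 1]
r1 m[X10→φ1] = [1, 1, 1]
r1 m[X2→φ2] = [1, 1, 1]
r1 m[X2→φ4] = [1, 1, 1]
r2 m[φ0→X13] = [8, 6, 9]
r2 m[φ0→X11] = [9, 9, 6]
r2 m[φ1→X13] = [9, 4, 6]
r2 m[φ1→X10] = [9, 9, 3]
r2 m[φ2→X13] = [6, 7, 6]
r2 m[φ2→X2] = [6, 6, 7]
r2 m[φ3→X13] = [2, 3, 3]
r2 m[φ4→X2] = [3, 5, 7]
r2 m[φ5→X11] = [7, 3, 3]
r2 m[X13→φ0] = [108, 84, 108]
r2 m[X13→φ1] = [96, 126, 162]
r2 m[X13→φ2] = [144, 72, 162]
r2 m[X13→φ3] = [432, 168, 324]
r2 m[X11→φ0] = [7, 3, 3]
r2 m[X11→φ5] = [9, 9, 6]
r2 m[X10→φ1] = [1, 1, 1]
r2 m[X2→φ2] = [3, 5, 7]
r2 m[X2→φ4] = [6, 6, 7]
r3 m[φ0→X13] = [24, 35, 63]
r3 m[φ0→X11] = [972, 972, 540]
r3 m[φ1→X13] = [9, 4, 6]
r3 m[φ1→X10] = [864, 972, 324]
r3 m[φ2→X13] = [42, 49, 30]
r3 m[φ2→X2] = [972, 972, 864]
r3 m[φ3→X13] = [2, 3, 3]
r3 m[φ4→X2] = [3, 5, 7]
r3 m[φ5→X11] = [7, 3, 3]
r3 m[X13→φ0] = [108, 84, 108]
r3 m[X13→φ1] = [96, 126, 162]
r3 m[X13→φ2] = [144, 72, 162]
r3 m[X13→φ3] = [432, 168, 324]
r3 m[X11→φ0] = [7, 3, 3]
r3 m[X11→φ5] = [9, 9, 6]
r3 m[X10→φ1] = [1, 1, 1]
r3 m[X2→φ2] = [3, 5, 7]
r3 m[X2→φ4] = [6, 6, 7]
r4 m[φ0→X13] = [24, 35, 63]
r4 m[φ0→X11] = [972, 972, 540]
r4 m[φ1→X13] = [9, 4, 6]
r4 m[φ1→X10] = [864, 972, 324]
r4 m[φ2→X13] = [42, 49, 30]
r4 m[φ2→X2] = [972, 972, 864]
r4 m[φ3→X13] = [2, 3, 3]
r4 m[φ4→X2] = [3, 5, 7]
r4 m[φ5→X11] = [7, 3, 3]
r4 m[X13→φ0] = [756, 588, 540]
r4 m[X13→φ1] = [2016, 5145, 5670]
r4 m[X13→φ2] = [432, 420, 1134]
r4 m[X13→φ3] = [9072, 6860, 11340]
r4 m[X11→φ0] = [7, 3, 3]
r4 m[X11→φ5] = [972, 972, 540]
r4 m[X10→φ1] = [1, 1, 1]
r4 m[X2→φ2] = [3, 5, 7]
r4 m[X2→φ4] = [972, 972, 864]
r5 m[φ0→X13] = [24, 35, 63]
r5 m[φ0→X11] = [4860, 6048, 3780]
r5 m[φ1→X13] = [9, 4, 6]
r5 m[φ1→X10] = [18144, 34020, 11340]
r5 m[φ2→X13] = [42, 49, 30]
r5 m[φ2→X2] = [6804, 6804, 2940]
r5 m[φ3→X13] = [2, 3, 3]
r5 m[φ4→X2] = [3, 5, 7]
r5 m[φ5→X11] = [7, 3, 3]
r5 m[X13→φ0] = [756, 588, 540]
r5 m[X13→φ1] = [2016, 5145, 5670]
r5 m[X13→φ2] = [432, 420, 1134]
r5 m[X13→φ3] = [9072, 6860, 11340]
r5 m[X11→φ0] = [7, 3, 3]
r5 m[X11→φ5] = [972, 972, 540]
r5 m[X10→φ1] = [1, 1, 1]
r5 m[X2→φ2] = [3, 5, 7]
r5 m[X2→φ4] = [972, 972, 864]
r6 m[φ0→X13] = [24, 35, 63]
r6 m[φ0→X11] = [4860, 6048, 3780]
r6 m[φ1→X13] = [9, 4, 6]
r6 m[φ1→X10] = [18144, 34020, 11340]
r6 m[φ2→X13] = [42, 49, 30]
r6 m[φ2→X2] = [6804, 6804, 2940]
r6 m[φ3→X13] = [2, 3, 3]
r6 m[φ4→X2] = [3, 5, 7]
r6 m[φ5→X11] = [7, 3, 3]
r6 m[X13→φ0] = [756, 588, 540]
r6 m[X13→φ1] = [2016, 5145, 5670]
r6 m[X13→φ2] = [432, 420, 1134]
r6 m[X13→φ3] = [9072, 6860, 11340]
r6 m[X11→φ0] = [7, 3, 3]
r6 m[X11→φ5] = [4860, 6048, 3780]
r6 m[X10→φ1] = [1, 1, 1]
r6 m[X2→φ2] = [3, 5, 7]
r6 m[X2→φ4] = [6804, 6804, 2940]
r7 m[φ0→X13] = [24, 35, 63]
r7 m[φ0→X11] = [4860, 6048, 3780]
r7 m[φ1→X13] = [9, 4, 6]
r7 m[φ1→X10] = [18144, 34020, 11340]
r7 m[φ2→X13] = [42, 49, 30]
r7 m[φ2→X2] = [6804, 6804, 2940]
r7 m[φ3→X13] = [2, 3, 3]
r7 m[φ4→X2] = [3, 5, 7]
r7 m[φ5→X11] = [7, 3, 3]
r7 m[X13→φ0] = [756, 588, 540]
r7 m[X13→φ1] = [2016, 5145, 5670]
r7 m[X13→φ2] = [432, 420, 1134]
r7 m[X13→φ3] = [9072, 6860, 11340]
r7 m[X11→φ0] = [7, 3, 3]
r7 m[X11→φ5] = [4860, 6048, 3780]
r7 m[X10→φ1] = [1, 1, 1]
r7 m[X2→φ2] = [3, 5, 7]
r7 m[X2→φ4] = [6804, 6804, 2940]
fixed point reached at round 7
b[X11] = ⊗ incoming = [34020, 18144, 11340]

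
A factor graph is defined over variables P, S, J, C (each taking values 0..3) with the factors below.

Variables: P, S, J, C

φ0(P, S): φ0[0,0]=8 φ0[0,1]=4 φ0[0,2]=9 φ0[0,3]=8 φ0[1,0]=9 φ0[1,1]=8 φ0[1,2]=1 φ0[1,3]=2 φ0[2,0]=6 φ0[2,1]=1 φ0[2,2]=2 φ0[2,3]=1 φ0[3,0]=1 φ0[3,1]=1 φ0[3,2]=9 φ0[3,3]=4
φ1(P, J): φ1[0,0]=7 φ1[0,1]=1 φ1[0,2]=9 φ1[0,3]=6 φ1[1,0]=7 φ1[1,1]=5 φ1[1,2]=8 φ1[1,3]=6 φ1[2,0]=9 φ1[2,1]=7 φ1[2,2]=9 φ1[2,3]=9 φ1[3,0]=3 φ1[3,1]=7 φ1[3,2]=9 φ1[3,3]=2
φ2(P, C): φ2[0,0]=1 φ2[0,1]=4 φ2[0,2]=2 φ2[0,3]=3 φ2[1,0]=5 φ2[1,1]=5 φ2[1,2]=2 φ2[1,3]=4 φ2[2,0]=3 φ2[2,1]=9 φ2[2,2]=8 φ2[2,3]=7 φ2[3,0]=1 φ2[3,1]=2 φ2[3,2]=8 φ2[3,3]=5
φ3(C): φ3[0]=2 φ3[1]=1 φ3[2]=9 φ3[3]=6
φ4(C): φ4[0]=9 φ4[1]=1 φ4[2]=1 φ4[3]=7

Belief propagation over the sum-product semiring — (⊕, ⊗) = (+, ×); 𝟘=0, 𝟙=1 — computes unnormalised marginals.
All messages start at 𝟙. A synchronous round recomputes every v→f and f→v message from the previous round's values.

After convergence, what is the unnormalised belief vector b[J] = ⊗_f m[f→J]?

init: all messages = 𝟙 over 4 values
r1 m[φ0→P] = [29, 20, 10, 15]
r1 m[φ0→S] = [24, 14, 21, 15]
r1 m[φ1→P] = [23, 26, 34, 21]
r1 m[φ1→J] = [26, 20, 35, 23]
r1 m[φ2→P] = [10, 16, 27, 16]
r1 m[φ2→C] = [10, 20, 20, 19]
r1 m[φ3→C] = [2, 1, 9, 6]
r1 m[φ4→C] = [9, 1, 1, 7]
r1 m[P→φ0] = [1, 1, 1, 1]
r1 m[P→φ1] = [1, 1, 1, 1]
r1 m[P→φ2] = [1, 1, 1, 1]
r1 m[S→φ0] = [1, 1, 1, 1]
r1 m[J→φ1] = [1, 1, 1, 1]
r1 m[C→φ2] = [1, 1, 1, 1]
r1 m[C→φ3] = [1, 1, 1, 1]
r1 m[C→φ4] = [1, 1, 1, 1]
r2 m[φ0→P] = [29, 20, 10, 15]
r2 m[φ0→S] = [24, 14, 21, 15]
r2 m[φ1→P] = [23, 26, 34, 21]
r2 m[φ1→J] = [26, 20, 35, 23]
r2 m[φ2→P] = [10, 16, 27, 16]
r2 m[φ2→C] = [10, 20, 20, 19]
r2 m[φ3→C] = [2, 1, 9, 6]
r2 m[φ4→C] = [9, 1, 1, 7]
r2 m[P→φ0] = [230, 416, 918, 336]
r2 m[P→φ1] = [290, 320, 270, 240]
r2 m[P→φ2] = [667, 520, 340, 315]
r2 m[S→φ0] = [1, 1, 1, 1]
r2 m[J→φ1] = [1, 1, 1, 1]
r2 m[C→φ2] = [18, 1, 9, 42]
r2 m[C→φ3] = [90, 20, 20, 133]
r2 m[C→φ4] = [20, 20, 180, 114]
r3 m[φ0→P] = [29, 20, 10, 15]
r3 m[φ0→S] = [11428, 5502, 7346, 4934]
r3 m[φ1→P] = [23, 26, 34, 21]
r3 m[φ1→J] = [7420, 5460, 9760, 6570]
r3 m[φ2→P] = [166, 281, 429, 302]
r3 m[φ2→C] = [4602, 8958, 7614, 8036]
r3 m[φ3→C] = [2, 1, 9, 6]
r3 m[φ4→C] = [9, 1, 1, 7]
r3 m[P→φ0] = [230, 416, 918, 336]
r3 m[P→φ1] = [290, 320, 270, 240]
r3 m[P→φ2] = [667, 520, 340, 315]
r3 m[S→φ0] = [1, 1, 1, 1]
r3 m[J→φ1] = [1, 1, 1, 1]
r3 m[C→φ2] = [18, 1, 9, 42]
r3 m[C→φ3] = [90, 20, 20, 133]
r3 m[C→φ4] = [20, 20, 180, 114]
r4 m[φ0→P] = [29, 20, 10, 15]
r4 m[φ0→S] = [11428, 5502, 7346, 4934]
r4 m[φ1→P] = [23, 26, 34, 21]
r4 m[φ1→J] = [7420, 5460, 9760, 6570]
r4 m[φ2→P] = [166, 281, 429, 302]
r4 m[φ2→C] = [4602, 8958, 7614, 8036]
r4 m[φ3→C] = [2, 1, 9, 6]
r4 m[φ4→C] = [9, 1, 1, 7]
r4 m[P→φ0] = [3818, 7306, 14586, 6342]
r4 m[P→φ1] = [4814, 5620, 4290, 4530]
r4 m[P→φ2] = [667, 520, 340, 315]
r4 m[S→φ0] = [1, 1, 1, 1]
r4 m[J→φ1] = [1, 1, 1, 1]
r4 m[C→φ2] = [18, 1, 9, 42]
r4 m[C→φ3] = [41418, 8958, 7614, 56252]
r4 m[C→φ4] = [9204, 8958, 68526, 48216]
r5 m[φ0→P] = [29, 20, 10, 15]
r5 m[φ0→S] = [190156, 94648, 127918, 85110]
r5 m[φ1→P] = [23, 26, 34, 21]
r5 m[φ1→J] = [125238, 94654, 167666, 110274]
r5 m[φ2→P] = [166, 281, 429, 302]
r5 m[φ2→C] = [4602, 8958, 7614, 8036]
r5 m[φ3→C] = [2, 1, 9, 6]
r5 m[φ4→C] = [9, 1, 1, 7]
r5 m[P→φ0] = [3818, 7306, 14586, 6342]
r5 m[P→φ1] = [4814, 5620, 4290, 4530]
r5 m[P→φ2] = [667, 520, 340, 315]
r5 m[S→φ0] = [1, 1, 1, 1]
r5 m[J→φ1] = [1, 1, 1, 1]
r5 m[C→φ2] = [18, 1, 9, 42]
r5 m[C→φ3] = [41418, 8958, 7614, 56252]
r5 m[C→φ4] = [9204, 8958, 68526, 48216]
r6 m[φ0→P] = [29, 20, 10, 15]
r6 m[φ0→S] = [190156, 94648, 127918, 85110]
r6 m[φ1→P] = [23, 26, 34, 21]
r6 m[φ1→J] = [125238, 94654, 167666, 110274]
r6 m[φ2→P] = [166, 281, 429, 302]
r6 m[φ2→C] = [4602, 8958, 7614, 8036]
r6 m[φ3→C] = [2, 1, 9, 6]
r6 m[φ4→C] = [9, 1, 1, 7]
r6 m[P→φ0] = [3818, 7306, 14586, 6342]
r6 m[P→φ1] = [4814, 5620, 4290, 4530]
r6 m[P→φ2] = [667, 520, 340, 315]
r6 m[S→φ0] = [1, 1, 1, 1]
r6 m[J→φ1] = [1, 1, 1, 1]
r6 m[C→φ2] = [18, 1, 9, 42]
r6 m[C→φ3] = [41418, 8958, 7614, 56252]
r6 m[C→φ4] = [9204, 8958, 68526, 48216]
fixed point reached at round 6
b[J] = ⊗ incoming = [125238, 94654, 167666, 110274]

b[J] = [125238, 94654, 167666, 110274]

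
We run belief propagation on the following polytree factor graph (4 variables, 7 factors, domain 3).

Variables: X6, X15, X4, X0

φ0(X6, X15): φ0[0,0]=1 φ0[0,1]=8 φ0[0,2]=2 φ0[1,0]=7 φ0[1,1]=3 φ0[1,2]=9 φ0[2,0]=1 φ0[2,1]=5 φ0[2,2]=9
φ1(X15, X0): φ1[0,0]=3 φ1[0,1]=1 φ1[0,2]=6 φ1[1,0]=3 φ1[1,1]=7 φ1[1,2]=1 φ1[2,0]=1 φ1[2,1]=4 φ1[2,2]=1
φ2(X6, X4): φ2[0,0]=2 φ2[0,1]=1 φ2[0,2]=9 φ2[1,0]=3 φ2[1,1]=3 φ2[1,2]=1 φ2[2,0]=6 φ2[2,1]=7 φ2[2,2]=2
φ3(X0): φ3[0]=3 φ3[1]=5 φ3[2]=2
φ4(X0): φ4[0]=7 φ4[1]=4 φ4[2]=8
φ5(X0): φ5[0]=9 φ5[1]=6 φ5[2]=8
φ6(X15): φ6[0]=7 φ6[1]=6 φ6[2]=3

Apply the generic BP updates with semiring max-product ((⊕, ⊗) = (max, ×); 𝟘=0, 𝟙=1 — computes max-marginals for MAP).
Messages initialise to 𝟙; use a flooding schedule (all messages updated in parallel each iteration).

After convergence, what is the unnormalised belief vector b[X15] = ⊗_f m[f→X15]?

init: all messages = 𝟙 over 3 values
r1 m[φ0→X6] = [8, 9, 9]
r1 m[φ0→X15] = [7, 8, 9]
r1 m[φ1→X15] = [6, 7, 4]
r1 m[φ1→X0] = [3, 7, 6]
r1 m[φ2→X6] = [9, 3, 7]
r1 m[φ2→X4] = [6, 7, 9]
r1 m[φ3→X0] = [3, 5, 2]
r1 m[φ4→X0] = [7, 4, 8]
r1 m[φ5→X0] = [9, 6, 8]
r1 m[φ6→X15] = [7, 6, 3]
r1 m[X6→φ0] = [1, 1, 1]
r1 m[X6→φ2] = [1, 1, 1]
r1 m[X15→φ0] = [1, 1, 1]
r1 m[X15→φ1] = [1, 1, 1]
r1 m[X15→φ6] = [1, 1, 1]
r1 m[X4→φ2] = [1, 1, 1]
r1 m[X0→φ1] = [1, 1, 1]
r1 m[X0→φ3] = [1, 1, 1]
r1 m[X0→φ4] = [1, 1, 1]
r1 m[X0→φ5] = [1, 1, 1]
r2 m[φ0→X6] = [8, 9, 9]
r2 m[φ0→X15] = [7, 8, 9]
r2 m[φ1→X15] = [6, 7, 4]
r2 m[φ1→X0] = [3, 7, 6]
r2 m[φ2→X6] = [9, 3, 7]
r2 m[φ2→X4] = [6, 7, 9]
r2 m[φ3→X0] = [3, 5, 2]
r2 m[φ4→X0] = [7, 4, 8]
r2 m[φ5→X0] = [9, 6, 8]
r2 m[φ6→X15] = [7, 6, 3]
r2 m[X6→φ0] = [9, 3, 7]
r2 m[X6→φ2] = [8, 9, 9]
r2 m[X15→φ0] = [42, 42, 12]
r2 m[X15→φ1] = [49, 48, 27]
r2 m[X15→φ6] = [42, 56, 36]
r2 m[X4→φ2] = [1, 1, 1]
r2 m[X0→φ1] = [189, 120, 128]
r2 m[X0→φ3] = [189, 168, 384]
r2 m[X0→φ4] = [81, 210, 96]
r2 m[X0→φ5] = [63, 140, 96]
r3 m[φ0→X6] = [336, 294, 210]
r3 m[φ0→X15] = [21, 72, 63]
r3 m[φ1→X15] = [768, 840, 480]
r3 m[φ1→X0] = [147, 336, 294]
r3 m[φ2→X6] = [9, 3, 7]
r3 m[φ2→X4] = [54, 63, 72]
r3 m[φ3→X0] = [3, 5, 2]
r3 m[φ4→X0] = [7, 4, 8]
r3 m[φ5→X0] = [9, 6, 8]
r3 m[φ6→X15] = [7, 6, 3]
r3 m[X6→φ0] = [9, 3, 7]
r3 m[X6→φ2] = [8, 9, 9]
r3 m[X15→φ0] = [42, 42, 12]
r3 m[X15→φ1] = [49, 48, 27]
r3 m[X15→φ6] = [42, 56, 36]
r3 m[X4→φ2] = [1, 1, 1]
r3 m[X0→φ1] = [189, 120, 128]
r3 m[X0→φ3] = [189, 168, 384]
r3 m[X0→φ4] = [81, 210, 96]
r3 m[X0→φ5] = [63, 140, 96]
r4 m[φ0→X6] = [336, 294, 210]
r4 m[φ0→X15] = [21, 72, 63]
r4 m[φ1→X15] = [768, 840, 480]
r4 m[φ1→X0] = [147, 336, 294]
r4 m[φ2→X6] = [9, 3, 7]
r4 m[φ2→X4] = [54, 63, 72]
r4 m[φ3→X0] = [3, 5, 2]
r4 m[φ4→X0] = [7, 4, 8]
r4 m[φ5→X0] = [9, 6, 8]
r4 m[φ6→X15] = [7, 6, 3]
r4 m[X6→φ0] = [9, 3, 7]
r4 m[X6→φ2] = [336, 294, 210]
r4 m[X15→φ0] = [5376, 5040, 1440]
r4 m[X15→φ1] = [147, 432, 189]
r4 m[X15→φ6] = [16128, 60480, 30240]
r4 m[X4→φ2] = [1, 1, 1]
r4 m[X0→φ1] = [189, 120, 128]
r4 m[X0→φ3] = [9261, 8064, 18816]
r4 m[X0→φ4] = [3969, 10080, 4704]
r4 m[X0→φ5] = [3087, 6720, 4704]
r5 m[φ0→X6] = [40320, 37632, 25200]
r5 m[φ0→X15] = [21, 72, 63]
r5 m[φ1→X15] = [768, 840, 480]
r5 m[φ1→X0] = [1296, 3024, 882]
r5 m[φ2→X6] = [9, 3, 7]
r5 m[φ2→X4] = [1260, 1470, 3024]
r5 m[φ3→X0] = [3, 5, 2]
r5 m[φ4→X0] = [7, 4, 8]
r5 m[φ5→X0] = [9, 6, 8]
r5 m[φ6→X15] = [7, 6, 3]
r5 m[X6→φ0] = [9, 3, 7]
r5 m[X6→φ2] = [336, 294, 210]
r5 m[X15→φ0] = [5376, 5040, 1440]
r5 m[X15→φ1] = [147, 432, 189]
r5 m[X15→φ6] = [16128, 60480, 30240]
r5 m[X4→φ2] = [1, 1, 1]
r5 m[X0→φ1] = [189, 120, 128]
r5 m[X0→φ3] = [9261, 8064, 18816]
r5 m[X0→φ4] = [3969, 10080, 4704]
r5 m[X0→φ5] = [3087, 6720, 4704]
r6 m[φ0→X6] = [40320, 37632, 25200]
r6 m[φ0→X15] = [21, 72, 63]
r6 m[φ1→X15] = [768, 840, 480]
r6 m[φ1→X0] = [1296, 3024, 882]
r6 m[φ2→X6] = [9, 3, 7]
r6 m[φ2→X4] = [1260, 1470, 3024]
r6 m[φ3→X0] = [3, 5, 2]
r6 m[φ4→X0] = [7, 4, 8]
r6 m[φ5→X0] = [9, 6, 8]
r6 m[φ6→X15] = [7, 6, 3]
r6 m[X6→φ0] = [9, 3, 7]
r6 m[X6→φ2] = [40320, 37632, 25200]
r6 m[X15→φ0] = [5376, 5040, 1440]
r6 m[X15→φ1] = [147, 432, 189]
r6 m[X15→φ6] = [16128, 60480, 30240]
r6 m[X4→φ2] = [1, 1, 1]
r6 m[X0→φ1] = [189, 120, 128]
r6 m[X0→φ3] = [81648, 72576, 56448]
r6 m[X0→φ4] = [34992, 90720, 14112]
r6 m[X0→φ5] = [27216, 60480, 14112]
r7 m[φ0→X6] = [40320, 37632, 25200]
r7 m[φ0→X15] = [21, 72, 63]
r7 m[φ1→X15] = [768, 840, 480]
r7 m[φ1→X0] = [1296, 3024, 882]
r7 m[φ2→X6] = [9, 3, 7]
r7 m[φ2→X4] = [151200, 176400, 362880]
r7 m[φ3→X0] = [3, 5, 2]
r7 m[φ4→X0] = [7, 4, 8]
r7 m[φ5→X0] = [9, 6, 8]
r7 m[φ6→X15] = [7, 6, 3]
r7 m[X6→φ0] = [9, 3, 7]
r7 m[X6→φ2] = [40320, 37632, 25200]
r7 m[X15→φ0] = [5376, 5040, 1440]
r7 m[X15→φ1] = [147, 432, 189]
r7 m[X15→φ6] = [16128, 60480, 30240]
r7 m[X4→φ2] = [1, 1, 1]
r7 m[X0→φ1] = [189, 120, 128]
r7 m[X0→φ3] = [81648, 72576, 56448]
r7 m[X0→φ4] = [34992, 90720, 14112]
r7 m[X0→φ5] = [27216, 60480, 14112]
r8 m[φ0→X6] = [40320, 37632, 25200]
r8 m[φ0→X15] = [21, 72, 63]
r8 m[φ1→X15] = [768, 840, 480]
r8 m[φ1→X0] = [1296, 3024, 882]
r8 m[φ2→X6] = [9, 3, 7]
r8 m[φ2→X4] = [151200, 176400, 362880]
r8 m[φ3→X0] = [3, 5, 2]
r8 m[φ4→X0] = [7, 4, 8]
r8 m[φ5→X0] = [9, 6, 8]
r8 m[φ6→X15] = [7, 6, 3]
r8 m[X6→φ0] = [9, 3, 7]
r8 m[X6→φ2] = [40320, 37632, 25200]
r8 m[X15→φ0] = [5376, 5040, 1440]
r8 m[X15→φ1] = [147, 432, 189]
r8 m[X15→φ6] = [16128, 60480, 30240]
r8 m[X4→φ2] = [1, 1, 1]
r8 m[X0→φ1] = [189, 120, 128]
r8 m[X0→φ3] = [81648, 72576, 56448]
r8 m[X0→φ4] = [34992, 90720, 14112]
r8 m[X0→φ5] = [27216, 60480, 14112]
fixed point reached at round 8
b[X15] = ⊗ incoming = [112896, 362880, 90720]

b[X15] = [112896, 362880, 90720]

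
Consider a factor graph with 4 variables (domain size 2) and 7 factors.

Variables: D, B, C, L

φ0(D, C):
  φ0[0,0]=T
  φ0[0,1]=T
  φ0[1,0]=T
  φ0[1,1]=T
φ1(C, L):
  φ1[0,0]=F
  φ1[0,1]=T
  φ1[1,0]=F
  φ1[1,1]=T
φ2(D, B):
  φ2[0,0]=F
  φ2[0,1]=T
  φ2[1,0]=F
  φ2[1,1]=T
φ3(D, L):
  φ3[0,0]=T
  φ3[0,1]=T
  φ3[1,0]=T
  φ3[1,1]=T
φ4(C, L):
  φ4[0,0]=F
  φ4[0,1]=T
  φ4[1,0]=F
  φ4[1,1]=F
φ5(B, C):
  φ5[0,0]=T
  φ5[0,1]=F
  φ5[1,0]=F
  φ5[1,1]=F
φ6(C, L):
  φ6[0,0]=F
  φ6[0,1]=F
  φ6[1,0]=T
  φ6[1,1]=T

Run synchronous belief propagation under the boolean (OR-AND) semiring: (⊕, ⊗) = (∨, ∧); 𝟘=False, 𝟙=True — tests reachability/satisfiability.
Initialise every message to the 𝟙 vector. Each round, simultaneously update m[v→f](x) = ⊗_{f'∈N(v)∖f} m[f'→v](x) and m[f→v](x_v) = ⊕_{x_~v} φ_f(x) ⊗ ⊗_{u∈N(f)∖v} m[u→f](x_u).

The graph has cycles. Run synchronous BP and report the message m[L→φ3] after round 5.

init: all messages = 𝟙 over 2 values
r1 m[φ0→D] = [T, T]
r1 m[φ0→C] = [T, T]
r1 m[φ1→C] = [T, T]
r1 m[φ1→L] = [F, T]
r1 m[φ2→D] = [T, T]
r1 m[φ2→B] = [F, T]
r1 m[φ3→D] = [T, T]
r1 m[φ3→L] = [T, T]
r1 m[φ4→C] = [T, F]
r1 m[φ4→L] = [F, T]
r1 m[φ5→B] = [T, F]
r1 m[φ5→C] = [T, F]
r1 m[φ6→C] = [F, T]
r1 m[φ6→L] = [T, T]
r1 m[D→φ0] = [T, T]
r1 m[D→φ2] = [T, T]
r1 m[D→φ3] = [T, T]
r1 m[B→φ2] = [T, T]
r1 m[B→φ5] = [T, T]
r1 m[C→φ0] = [T, T]
r1 m[C→φ1] = [T, T]
r1 m[C→φ4] = [T, T]
r1 m[C→φ5] = [T, T]
r1 m[C→φ6] = [T, T]
r1 m[L→φ1] = [T, T]
r1 m[L→φ3] = [T, T]
r1 m[L→φ4] = [T, T]
r1 m[L→φ6] = [T, T]
r2 m[φ0→D] = [T, T]
r2 m[φ0→C] = [T, T]
r2 m[φ1→C] = [T, T]
r2 m[φ1→L] = [F, T]
r2 m[φ2→D] = [T, T]
r2 m[φ2→B] = [F, T]
r2 m[φ3→D] = [T, T]
r2 m[φ3→L] = [T, T]
r2 m[φ4→C] = [T, F]
r2 m[φ4→L] = [F, T]
r2 m[φ5→B] = [T, F]
r2 m[φ5→C] = [T, F]
r2 m[φ6→C] = [F, T]
r2 m[φ6→L] = [T, T]
r2 m[D→φ0] = [T, T]
r2 m[D→φ2] = [T, T]
r2 m[D→φ3] = [T, T]
r2 m[B→φ2] = [T, F]
r2 m[B→φ5] = [F, T]
r2 m[C→φ0] = [F, F]
r2 m[C→φ1] = [F, F]
r2 m[C→φ4] = [F, F]
r2 m[C→φ5] = [F, F]
r2 m[C→φ6] = [T, F]
r2 m[L→φ1] = [F, T]
r2 m[L→φ3] = [F, T]
r2 m[L→φ4] = [F, T]
r2 m[L→φ6] = [F, T]
r3 m[φ0→D] = [F, F]
r3 m[φ0→C] = [T, T]
r3 m[φ1→C] = [T, T]
r3 m[φ1→L] = [F, F]
r3 m[φ2→D] = [F, F]
r3 m[φ2→B] = [F, T]
r3 m[φ3→D] = [T, T]
r3 m[φ3→L] = [T, T]
r3 m[φ4→C] = [T, F]
r3 m[φ4→L] = [F, F]
r3 m[φ5→B] = [F, F]
r3 m[φ5→C] = [F, F]
r3 m[φ6→C] = [F, T]
r3 m[φ6→L] = [F, F]
r3 m[D→φ0] = [T, T]
r3 m[D→φ2] = [T, T]
r3 m[D→φ3] = [T, T]
r3 m[B→φ2] = [T, F]
r3 m[B→φ5] = [F, T]
r3 m[C→φ0] = [F, F]
r3 m[C→φ1] = [F, F]
r3 m[C→φ4] = [F, F]
r3 m[C→φ5] = [F, F]
r3 m[C→φ6] = [T, F]
r3 m[L→φ1] = [F, T]
r3 m[L→φ3] = [F, T]
r3 m[L→φ4] = [F, T]
r3 m[L→φ6] = [F, T]
r4 m[φ0→D] = [F, F]
r4 m[φ0→C] = [T, T]
r4 m[φ1→C] = [T, T]
r4 m[φ1→L] = [F, F]
r4 m[φ2→D] = [F, F]
r4 m[φ2→B] = [F, T]
r4 m[φ3→D] = [T, T]
r4 m[φ3→L] = [T, T]
r4 m[φ4→C] = [T, F]
r4 m[φ4→L] = [F, F]
r4 m[φ5→B] = [F, F]
r4 m[φ5→C] = [F, F]
r4 m[φ6→C] = [F, T]
r4 m[φ6→L] = [F, F]
r4 m[D→φ0] = [F, F]
r4 m[D→φ2] = [F, F]
r4 m[D→φ3] = [F, F]
r4 m[B→φ2] = [F, F]
r4 m[B→φ5] = [F, T]
r4 m[C→φ0] = [F, F]
r4 m[C→φ1] = [F, F]
r4 m[C→φ4] = [F, F]
r4 m[C→φ5] = [F, F]
r4 m[C→φ6] = [F, F]
r4 m[L→φ1] = [F, F]
r4 m[L→φ3] = [F, F]
r4 m[L→φ4] = [F, F]
r4 m[L→φ6] = [F, F]
r5 m[φ0→D] = [F, F]
r5 m[φ0→C] = [F, F]
r5 m[φ1→C] = [F, F]
r5 m[φ1→L] = [F, F]
r5 m[φ2→D] = [F, F]
r5 m[φ2→B] = [F, F]
r5 m[φ3→D] = [F, F]
r5 m[φ3→L] = [F, F]
r5 m[φ4→C] = [F, F]
r5 m[φ4→L] = [F, F]
r5 m[φ5→B] = [F, F]
r5 m[φ5→C] = [F, F]
r5 m[φ6→C] = [F, F]
r5 m[φ6→L] = [F, F]
r5 m[D→φ0] = [F, F]
r5 m[D→φ2] = [F, F]
r5 m[D→φ3] = [F, F]
r5 m[B→φ2] = [F, F]
r5 m[B→φ5] = [F, T]
r5 m[C→φ0] = [F, F]
r5 m[C→φ1] = [F, F]
r5 m[C→φ4] = [F, F]
r5 m[C→φ5] = [F, F]
r5 m[C→φ6] = [F, F]
r5 m[L→φ1] = [F, F]
r5 m[L→φ3] = [F, F]
r5 m[L→φ4] = [F, F]
r5 m[L→φ6] = [F, F]

message @ round 5 = [F, F]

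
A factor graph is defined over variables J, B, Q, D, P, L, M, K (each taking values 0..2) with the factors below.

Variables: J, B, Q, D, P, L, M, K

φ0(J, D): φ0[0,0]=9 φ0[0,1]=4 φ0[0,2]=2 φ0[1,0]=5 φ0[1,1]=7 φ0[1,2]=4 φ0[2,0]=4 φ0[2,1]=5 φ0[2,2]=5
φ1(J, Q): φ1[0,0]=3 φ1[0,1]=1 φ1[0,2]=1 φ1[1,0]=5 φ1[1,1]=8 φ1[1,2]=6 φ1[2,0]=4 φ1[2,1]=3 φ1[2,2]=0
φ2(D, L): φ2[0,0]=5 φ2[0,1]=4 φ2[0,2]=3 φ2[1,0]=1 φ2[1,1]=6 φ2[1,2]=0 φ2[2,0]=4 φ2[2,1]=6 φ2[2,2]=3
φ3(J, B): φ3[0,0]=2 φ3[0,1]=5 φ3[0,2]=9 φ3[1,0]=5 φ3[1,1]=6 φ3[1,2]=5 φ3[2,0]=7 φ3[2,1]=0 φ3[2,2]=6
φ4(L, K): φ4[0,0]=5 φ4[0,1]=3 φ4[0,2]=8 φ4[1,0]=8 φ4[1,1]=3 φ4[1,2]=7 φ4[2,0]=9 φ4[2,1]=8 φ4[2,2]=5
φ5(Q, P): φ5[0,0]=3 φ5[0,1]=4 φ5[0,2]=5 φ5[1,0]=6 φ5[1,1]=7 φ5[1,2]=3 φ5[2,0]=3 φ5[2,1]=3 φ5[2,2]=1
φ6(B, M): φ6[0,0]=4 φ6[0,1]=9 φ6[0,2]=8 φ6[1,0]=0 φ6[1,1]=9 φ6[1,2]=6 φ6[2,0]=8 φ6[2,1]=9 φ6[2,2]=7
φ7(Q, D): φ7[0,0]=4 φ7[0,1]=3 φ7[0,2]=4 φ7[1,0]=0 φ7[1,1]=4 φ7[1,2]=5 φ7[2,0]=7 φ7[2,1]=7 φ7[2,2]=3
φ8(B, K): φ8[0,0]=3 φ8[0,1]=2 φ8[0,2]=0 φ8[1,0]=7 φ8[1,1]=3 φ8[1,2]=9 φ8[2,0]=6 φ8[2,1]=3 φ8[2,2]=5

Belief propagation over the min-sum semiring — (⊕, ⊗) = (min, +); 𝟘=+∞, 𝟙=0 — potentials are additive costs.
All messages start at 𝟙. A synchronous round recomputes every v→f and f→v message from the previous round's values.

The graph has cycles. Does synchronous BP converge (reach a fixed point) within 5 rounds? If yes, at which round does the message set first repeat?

NOT CONVERGED within 5 rounds

init: all messages = 𝟙 over 3 values
r1 m[φ0→J] = [2, 4, 4]
r1 m[φ0→D] = [4, 4, 2]
r1 m[φ1→J] = [1, 5, 0]
r1 m[φ1→Q] = [3, 1, 0]
r1 m[φ2→D] = [3, 0, 3]
r1 m[φ2→L] = [1, 4, 0]
r1 m[φ3→J] = [2, 5, 0]
r1 m[φ3→B] = [2, 0, 5]
r1 m[φ4→L] = [3, 3, 5]
r1 m[φ4→K] = [5, 3, 5]
r1 m[φ5→Q] = [3, 3, 1]
r1 m[φ5→P] = [3, 3, 1]
r1 m[φ6→B] = [4, 0, 7]
r1 m[φ6→M] = [0, 9, 6]
r1 m[φ7→Q] = [3, 0, 3]
r1 m[φ7→D] = [0, 3, 3]
r1 m[φ8→B] = [0, 3, 3]
r1 m[φ8→K] = [3, 2, 0]
r1 m[J→φ0] = [0, 0, 0]
r1 m[J→φ1] = [0, 0, 0]
r1 m[J→φ3] = [0, 0, 0]
r1 m[B→φ3] = [0, 0, 0]
r1 m[B→φ6] = [0, 0, 0]
r1 m[B→φ8] = [0, 0, 0]
r1 m[Q→φ1] = [0, 0, 0]
r1 m[Q→φ5] = [0, 0, 0]
r1 m[Q→φ7] = [0, 0, 0]
r1 m[D→φ0] = [0, 0, 0]
r1 m[D→φ2] = [0, 0, 0]
r1 m[D→φ7] = [0, 0, 0]
r1 m[P→φ5] = [0, 0, 0]
r1 m[L→φ2] = [0, 0, 0]
r1 m[L→φ4] = [0, 0, 0]
r1 m[M→φ6] = [0, 0, 0]
r1 m[K→φ4] = [0, 0, 0]
r1 m[K→φ8] = [0, 0, 0]
r2 m[φ0→J] = [2, 4, 4]
r2 m[φ0→D] = [4, 4, 2]
r2 m[φ1→J] = [1, 5, 0]
r2 m[φ1→Q] = [3, 1, 0]
r2 m[φ2→D] = [3, 0, 3]
r2 m[φ2→L] = [1, 4, 0]
r2 m[φ3→J] = [2, 5, 0]
r2 m[φ3→B] = [2, 0, 5]
r2 m[φ4→L] = [3, 3, 5]
r2 m[φ4→K] = [5, 3, 5]
r2 m[φ5→Q] = [3, 3, 1]
r2 m[φ5→P] = [3, 3, 1]
r2 m[φ6→B] = [4, 0, 7]
r2 m[φ6→M] = [0, 9, 6]
r2 m[φ7→Q] = [3, 0, 3]
r2 m[φ7→D] = [0, 3, 3]
r2 m[φ8→B] = [0, 3, 3]
r2 m[φ8→K] = [3, 2, 0]
r2 m[J→φ0] = [3, 10, 0]
r2 m[J→φ1] = [4, 9, 4]
r2 m[J→φ3] = [3, 9, 4]
r2 m[B→φ3] = [4, 3, 10]
r2 m[B→φ6] = [2, 3, 8]
r2 m[B→φ8] = [6, 0, 12]
r2 m[Q→φ1] = [6, 3, 4]
r2 m[Q→φ5] = [6, 1, 3]
r2 m[Q→φ7] = [6, 4, 1]
r2 m[D→φ0] = [3, 3, 6]
r2 m[D→φ2] = [4, 7, 5]
r2 m[D→φ7] = [7, 4, 5]
r2 m[P→φ5] = [0, 0, 0]
r2 m[L→φ2] = [3, 3, 5]
r2 m[L→φ4] = [1, 4, 0]
r2 m[M→φ6] = [0, 0, 0]
r2 m[K→φ4] = [3, 2, 0]
r2 m[K→φ8] = [5, 3, 5]
r3 m[φ0→J] = [7, 8, 7]
r3 m[φ0→D] = [4, 5, 5]
r3 m[φ1→J] = [4, 10, 4]
r3 m[φ1→Q] = [7, 5, 4]
r3 m[φ2→D] = [7, 4, 7]
r3 m[φ2→L] = [8, 8, 7]
r3 m[φ3→J] = [6, 9, 3]
r3 m[φ3→B] = [5, 4, 10]
r3 m[φ4→L] = [5, 5, 5]
r3 m[φ4→K] = [6, 4, 5]
r3 m[φ5→Q] = [3, 3, 1]
r3 m[φ5→P] = [6, 6, 4]
r3 m[φ6→B] = [4, 0, 7]
r3 m[φ6→M] = [3, 11, 9]
r3 m[φ7→Q] = [7, 7, 8]
r3 m[φ7→D] = [4, 8, 4]
r3 m[φ8→B] = [5, 6, 6]
r3 m[φ8→K] = [7, 3, 6]
r3 m[J→φ0] = [3, 10, 0]
r3 m[J→φ1] = [4, 9, 4]
r3 m[J→φ3] = [3, 9, 4]
r3 m[B→φ3] = [4, 3, 10]
r3 m[B→φ6] = [2, 3, 8]
r3 m[B→φ8] = [6, 0, 12]
r3 m[Q→φ1] = [6, 3, 4]
r3 m[Q→φ5] = [6, 1, 3]
r3 m[Q→φ7] = [6, 4, 1]
r3 m[D→φ0] = [3, 3, 6]
r3 m[D→φ2] = [4, 7, 5]
r3 m[D→φ7] = [7, 4, 5]
r3 m[P→φ5] = [0, 0, 0]
r3 m[L→φ2] = [3, 3, 5]
r3 m[L→φ4] = [1, 4, 0]
r3 m[M→φ6] = [0, 0, 0]
r3 m[K→φ4] = [3, 2, 0]
r3 m[K→φ8] = [5, 3, 5]
r4 m[φ0→J] = [7, 8, 7]
r4 m[φ0→D] = [4, 5, 5]
r4 m[φ1→J] = [4, 10, 4]
r4 m[φ1→Q] = [7, 5, 4]
r4 m[φ2→D] = [7, 4, 7]
r4 m[φ2→L] = [8, 8, 7]
r4 m[φ3→J] = [6, 9, 3]
r4 m[φ3→B] = [5, 4, 10]
r4 m[φ4→L] = [5, 5, 5]
r4 m[φ4→K] = [6, 4, 5]
r4 m[φ5→Q] = [3, 3, 1]
r4 m[φ5→P] = [6, 6, 4]
r4 m[φ6→B] = [4, 0, 7]
r4 m[φ6→M] = [3, 11, 9]
r4 m[φ7→Q] = [7, 7, 8]
r4 m[φ7→D] = [4, 8, 4]
r4 m[φ8→B] = [5, 6, 6]
r4 m[φ8→K] = [7, 3, 6]
r4 m[J→φ0] = [10, 19, 7]
r4 m[J→φ1] = [13, 17, 10]
r4 m[J→φ3] = [11, 18, 11]
r4 m[B→φ3] = [9, 6, 13]
r4 m[B→φ6] = [10, 10, 16]
r4 m[B→φ8] = [9, 4, 17]
r4 m[Q→φ1] = [10, 10, 9]
r4 m[Q→φ5] = [14, 12, 12]
r4 m[Q→φ7] = [10, 8, 5]
r4 m[D→φ0] = [11, 12, 11]
r4 m[D→φ2] = [8, 13, 9]
r4 m[D→φ7] = [11, 9, 12]
r4 m[P→φ5] = [0, 0, 0]
r4 m[L→φ2] = [5, 5, 5]
r4 m[L→φ4] = [8, 8, 7]
r4 m[M→φ6] = [0, 0, 0]
r4 m[K→φ4] = [7, 3, 6]
r4 m[K→φ8] = [6, 4, 5]
r5 m[φ0→J] = [13, 15, 15]
r5 m[φ0→D] = [11, 12, 12]
r5 m[φ1→J] = [10, 15, 9]
r5 m[φ1→Q] = [14, 13, 10]
r5 m[φ2→D] = [8, 5, 8]
r5 m[φ2→L] = [13, 12, 11]
r5 m[φ3→J] = [11, 12, 6]
r5 m[φ3→B] = [13, 11, 17]
r5 m[φ4→L] = [6, 6, 11]
r5 m[φ4→K] = [13, 11, 12]
r5 m[φ5→Q] = [3, 3, 1]
r5 m[φ5→P] = [15, 15, 13]
r5 m[φ6→B] = [4, 0, 7]
r5 m[φ6→M] = [10, 19, 16]
r5 m[φ7→Q] = [12, 11, 15]
r5 m[φ7→D] = [8, 12, 8]
r5 m[φ8→B] = [5, 7, 7]
r5 m[φ8→K] = [11, 7, 9]
r5 m[J→φ0] = [10, 19, 7]
r5 m[J→φ1] = [13, 17, 10]
r5 m[J→φ3] = [11, 18, 11]
r5 m[B→φ3] = [9, 6, 13]
r5 m[B→φ6] = [10, 10, 16]
r5 m[B→φ8] = [9, 4, 17]
r5 m[Q→φ1] = [10, 10, 9]
r5 m[Q→φ5] = [14, 12, 12]
r5 m[Q→φ7] = [10, 8, 5]
r5 m[D→φ0] = [11, 12, 11]
r5 m[D→φ2] = [8, 13, 9]
r5 m[D→φ7] = [11, 9, 12]
r5 m[P→φ5] = [0, 0, 0]
r5 m[L→φ2] = [5, 5, 5]
r5 m[L→φ4] = [8, 8, 7]
r5 m[M→φ6] = [0, 0, 0]
r5 m[K→φ4] = [7, 3, 6]
r5 m[K→φ8] = [6, 4, 5]
no fixed point within 5 rounds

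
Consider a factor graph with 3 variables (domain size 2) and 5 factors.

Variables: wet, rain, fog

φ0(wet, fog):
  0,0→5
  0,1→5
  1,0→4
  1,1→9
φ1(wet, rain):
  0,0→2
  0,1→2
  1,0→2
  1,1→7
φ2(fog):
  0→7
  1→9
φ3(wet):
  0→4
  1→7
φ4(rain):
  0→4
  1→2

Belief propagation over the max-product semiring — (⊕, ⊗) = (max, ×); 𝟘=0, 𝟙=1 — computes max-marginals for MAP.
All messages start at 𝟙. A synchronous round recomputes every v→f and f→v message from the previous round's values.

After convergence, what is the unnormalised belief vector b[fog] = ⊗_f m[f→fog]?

b[fog] = [2744, 7938]

init: all messages = 𝟙 over 2 values
r1 m[φ0→wet] = [5, 9]
r1 m[φ0→fog] = [5, 9]
r1 m[φ1→wet] = [2, 7]
r1 m[φ1→rain] = [2, 7]
r1 m[φ2→fog] = [7, 9]
r1 m[φ3→wet] = [4, 7]
r1 m[φ4→rain] = [4, 2]
r1 m[wet→φ0] = [1, 1]
r1 m[wet→φ1] = [1, 1]
r1 m[wet→φ3] = [1, 1]
r1 m[rain→φ1] = [1, 1]
r1 m[rain→φ4] = [1, 1]
r1 m[fog→φ0] = [1, 1]
r1 m[fog→φ2] = [1, 1]
r2 m[φ0→wet] = [5, 9]
r2 m[φ0→fog] = [5, 9]
r2 m[φ1→wet] = [2, 7]
r2 m[φ1→rain] = [2, 7]
r2 m[φ2→fog] = [7, 9]
r2 m[φ3→wet] = [4, 7]
r2 m[φ4→rain] = [4, 2]
r2 m[wet→φ0] = [8, 49]
r2 m[wet→φ1] = [20, 63]
r2 m[wet→φ3] = [10, 63]
r2 m[rain→φ1] = [4, 2]
r2 m[rain→φ4] = [2, 7]
r2 m[fog→φ0] = [7, 9]
r2 m[fog→φ2] = [5, 9]
r3 m[φ0→wet] = [45, 81]
r3 m[φ0→fog] = [196, 441]
r3 m[φ1→wet] = [8, 14]
r3 m[φ1→rain] = [126, 441]
r3 m[φ2→fog] = [7, 9]
r3 m[φ3→wet] = [4, 7]
r3 m[φ4→rain] = [4, 2]
r3 m[wet→φ0] = [8, 49]
r3 m[wet→φ1] = [20, 63]
r3 m[wet→φ3] = [10, 63]
r3 m[rain→φ1] = [4, 2]
r3 m[rain→φ4] = [2, 7]
r3 m[fog→φ0] = [7, 9]
r3 m[fog→φ2] = [5, 9]
r4 m[φ0→wet] = [45, 81]
r4 m[φ0→fog] = [196, 441]
r4 m[φ1→wet] = [8, 14]
r4 m[φ1→rain] = [126, 441]
r4 m[φ2→fog] = [7, 9]
r4 m[φ3→wet] = [4, 7]
r4 m[φ4→rain] = [4, 2]
r4 m[wet→φ0] = [32, 98]
r4 m[wet→φ1] = [180, 567]
r4 m[wet→φ3] = [360, 1134]
r4 m[rain→φ1] = [4, 2]
r4 m[rain→φ4] = [126, 441]
r4 m[fog→φ0] = [7, 9]
r4 m[fog→φ2] = [196, 441]
r5 m[φ0→wet] = [45, 81]
r5 m[φ0→fog] = [392, 882]
r5 m[φ1→wet] = [8, 14]
r5 m[φ1→rain] = [1134, 3969]
r5 m[φ2→fog] = [7, 9]
r5 m[φ3→wet] = [4, 7]
r5 m[φ4→rain] = [4, 2]
r5 m[wet→φ0] = [32, 98]
r5 m[wet→φ1] = [180, 567]
r5 m[wet→φ3] = [360, 1134]
r5 m[rain→φ1] = [4, 2]
r5 m[rain→φ4] = [126, 441]
r5 m[fog→φ0] = [7, 9]
r5 m[fog→φ2] = [196, 441]
r6 m[φ0→wet] = [45, 81]
r6 m[φ0→fog] = [392, 882]
r6 m[φ1→wet] = [8, 14]
r6 m[φ1→rain] = [1134, 3969]
r6 m[φ2→fog] = [7, 9]
r6 m[φ3→wet] = [4, 7]
r6 m[φ4→rain] = [4, 2]
r6 m[wet→φ0] = [32, 98]
r6 m[wet→φ1] = [180, 567]
r6 m[wet→φ3] = [360, 1134]
r6 m[rain→φ1] = [4, 2]
r6 m[rain→φ4] = [1134, 3969]
r6 m[fog→φ0] = [7, 9]
r6 m[fog→φ2] = [392, 882]
r7 m[φ0→wet] = [45, 81]
r7 m[φ0→fog] = [392, 882]
r7 m[φ1→wet] = [8, 14]
r7 m[φ1→rain] = [1134, 3969]
r7 m[φ2→fog] = [7, 9]
r7 m[φ3→wet] = [4, 7]
r7 m[φ4→rain] = [4, 2]
r7 m[wet→φ0] = [32, 98]
r7 m[wet→φ1] = [180, 567]
r7 m[wet→φ3] = [360, 1134]
r7 m[rain→φ1] = [4, 2]
r7 m[rain→φ4] = [1134, 3969]
r7 m[fog→φ0] = [7, 9]
r7 m[fog→φ2] = [392, 882]
fixed point reached at round 7
b[fog] = ⊗ incoming = [2744, 7938]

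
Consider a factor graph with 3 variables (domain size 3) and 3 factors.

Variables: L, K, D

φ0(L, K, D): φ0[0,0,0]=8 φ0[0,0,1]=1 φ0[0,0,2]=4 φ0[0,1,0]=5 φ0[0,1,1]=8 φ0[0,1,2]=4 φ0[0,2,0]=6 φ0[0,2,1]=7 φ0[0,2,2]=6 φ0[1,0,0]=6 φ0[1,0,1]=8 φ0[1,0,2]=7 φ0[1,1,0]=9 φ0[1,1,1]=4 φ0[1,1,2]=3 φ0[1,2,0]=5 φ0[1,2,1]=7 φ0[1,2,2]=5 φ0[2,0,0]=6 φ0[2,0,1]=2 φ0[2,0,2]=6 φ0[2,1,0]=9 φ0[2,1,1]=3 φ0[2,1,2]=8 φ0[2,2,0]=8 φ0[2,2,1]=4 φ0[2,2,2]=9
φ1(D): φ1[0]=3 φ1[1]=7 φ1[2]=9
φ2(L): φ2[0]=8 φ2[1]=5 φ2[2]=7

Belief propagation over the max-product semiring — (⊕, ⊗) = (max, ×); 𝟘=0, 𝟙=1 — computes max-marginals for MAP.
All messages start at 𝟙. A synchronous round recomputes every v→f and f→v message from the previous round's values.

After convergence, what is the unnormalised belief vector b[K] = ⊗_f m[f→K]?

b[K] = [378, 504, 567]

init: all messages = 𝟙 over 3 values
r1 m[φ0→L] = [8, 9, 9]
r1 m[φ0→K] = [8, 9, 9]
r1 m[φ0→D] = [9, 8, 9]
r1 m[φ1→D] = [3, 7, 9]
r1 m[φ2→L] = [8, 5, 7]
r1 m[L→φ0] = [1, 1, 1]
r1 m[L→φ2] = [1, 1, 1]
r1 m[K→φ0] = [1, 1, 1]
r1 m[D→φ0] = [1, 1, 1]
r1 m[D→φ1] = [1, 1, 1]
r2 m[φ0→L] = [8, 9, 9]
r2 m[φ0→K] = [8, 9, 9]
r2 m[φ0→D] = [9, 8, 9]
r2 m[φ1→D] = [3, 7, 9]
r2 m[φ2→L] = [8, 5, 7]
r2 m[L→φ0] = [8, 5, 7]
r2 m[L→φ2] = [8, 9, 9]
r2 m[K→φ0] = [1, 1, 1]
r2 m[D→φ0] = [3, 7, 9]
r2 m[D→φ1] = [9, 8, 9]
r3 m[φ0→L] = [56, 63, 81]
r3 m[φ0→K] = [378, 504, 567]
r3 m[φ0→D] = [64, 64, 63]
r3 m[φ1→D] = [3, 7, 9]
r3 m[φ2→L] = [8, 5, 7]
r3 m[L→φ0] = [8, 5, 7]
r3 m[L→φ2] = [8, 9, 9]
r3 m[K→φ0] = [1, 1, 1]
r3 m[D→φ0] = [3, 7, 9]
r3 m[D→φ1] = [9, 8, 9]
r4 m[φ0→L] = [56, 63, 81]
r4 m[φ0→K] = [378, 504, 567]
r4 m[φ0→D] = [64, 64, 63]
r4 m[φ1→D] = [3, 7, 9]
r4 m[φ2→L] = [8, 5, 7]
r4 m[L→φ0] = [8, 5, 7]
r4 m[L→φ2] = [56, 63, 81]
r4 m[K→φ0] = [1, 1, 1]
r4 m[D→φ0] = [3, 7, 9]
r4 m[D→φ1] = [64, 64, 63]
r5 m[φ0→L] = [56, 63, 81]
r5 m[φ0→K] = [378, 504, 567]
r5 m[φ0→D] = [64, 64, 63]
r5 m[φ1→D] = [3, 7, 9]
r5 m[φ2→L] = [8, 5, 7]
r5 m[L→φ0] = [8, 5, 7]
r5 m[L→φ2] = [56, 63, 81]
r5 m[K→φ0] = [1, 1, 1]
r5 m[D→φ0] = [3, 7, 9]
r5 m[D→φ1] = [64, 64, 63]
fixed point reached at round 5
b[K] = ⊗ incoming = [378, 504, 567]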